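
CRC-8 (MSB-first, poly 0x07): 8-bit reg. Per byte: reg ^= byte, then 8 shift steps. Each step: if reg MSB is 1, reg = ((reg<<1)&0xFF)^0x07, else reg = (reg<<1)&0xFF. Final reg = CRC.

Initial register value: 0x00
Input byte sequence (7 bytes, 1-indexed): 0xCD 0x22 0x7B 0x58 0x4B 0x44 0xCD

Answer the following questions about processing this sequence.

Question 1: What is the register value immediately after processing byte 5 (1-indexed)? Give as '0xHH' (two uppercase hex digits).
Answer: 0x90

Derivation:
After byte 1 (0xCD): reg=0x6D
After byte 2 (0x22): reg=0xEA
After byte 3 (0x7B): reg=0xFE
After byte 4 (0x58): reg=0x7B
After byte 5 (0x4B): reg=0x90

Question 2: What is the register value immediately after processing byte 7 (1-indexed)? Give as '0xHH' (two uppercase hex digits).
After byte 1 (0xCD): reg=0x6D
After byte 2 (0x22): reg=0xEA
After byte 3 (0x7B): reg=0xFE
After byte 4 (0x58): reg=0x7B
After byte 5 (0x4B): reg=0x90
After byte 6 (0x44): reg=0x22
After byte 7 (0xCD): reg=0x83

Answer: 0x83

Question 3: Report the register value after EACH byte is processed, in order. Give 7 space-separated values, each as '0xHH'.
0x6D 0xEA 0xFE 0x7B 0x90 0x22 0x83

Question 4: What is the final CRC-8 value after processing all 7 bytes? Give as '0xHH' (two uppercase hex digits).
Answer: 0x83

Derivation:
After byte 1 (0xCD): reg=0x6D
After byte 2 (0x22): reg=0xEA
After byte 3 (0x7B): reg=0xFE
After byte 4 (0x58): reg=0x7B
After byte 5 (0x4B): reg=0x90
After byte 6 (0x44): reg=0x22
After byte 7 (0xCD): reg=0x83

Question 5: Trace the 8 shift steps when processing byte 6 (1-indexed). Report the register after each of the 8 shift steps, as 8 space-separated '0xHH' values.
After byte 1 (0xCD): reg=0x6D
After byte 2 (0x22): reg=0xEA
After byte 3 (0x7B): reg=0xFE
After byte 4 (0x58): reg=0x7B
After byte 5 (0x4B): reg=0x90
Register before byte 6: 0x90
After XOR with byte 0x44: 0xD4

Answer: 0xAF 0x59 0xB2 0x63 0xC6 0x8B 0x11 0x22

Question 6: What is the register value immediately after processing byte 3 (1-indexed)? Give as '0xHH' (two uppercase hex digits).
Answer: 0xFE

Derivation:
After byte 1 (0xCD): reg=0x6D
After byte 2 (0x22): reg=0xEA
After byte 3 (0x7B): reg=0xFE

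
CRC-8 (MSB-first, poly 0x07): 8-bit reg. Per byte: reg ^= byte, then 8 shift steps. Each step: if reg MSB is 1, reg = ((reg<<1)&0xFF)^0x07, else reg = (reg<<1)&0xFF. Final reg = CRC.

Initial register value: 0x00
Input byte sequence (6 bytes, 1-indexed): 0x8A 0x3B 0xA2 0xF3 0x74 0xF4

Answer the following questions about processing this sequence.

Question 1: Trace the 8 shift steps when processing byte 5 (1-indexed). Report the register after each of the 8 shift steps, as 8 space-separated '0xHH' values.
Answer: 0x62 0xC4 0x8F 0x19 0x32 0x64 0xC8 0x97

Derivation:
After byte 1 (0x8A): reg=0xBF
After byte 2 (0x3B): reg=0x95
After byte 3 (0xA2): reg=0x85
After byte 4 (0xF3): reg=0x45
Register before byte 5: 0x45
After XOR with byte 0x74: 0x31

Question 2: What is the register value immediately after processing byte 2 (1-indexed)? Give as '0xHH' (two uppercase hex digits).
Answer: 0x95

Derivation:
After byte 1 (0x8A): reg=0xBF
After byte 2 (0x3B): reg=0x95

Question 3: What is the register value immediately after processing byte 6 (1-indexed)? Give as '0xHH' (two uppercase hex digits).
After byte 1 (0x8A): reg=0xBF
After byte 2 (0x3B): reg=0x95
After byte 3 (0xA2): reg=0x85
After byte 4 (0xF3): reg=0x45
After byte 5 (0x74): reg=0x97
After byte 6 (0xF4): reg=0x2E

Answer: 0x2E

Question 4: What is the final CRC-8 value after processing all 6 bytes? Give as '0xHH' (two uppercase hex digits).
After byte 1 (0x8A): reg=0xBF
After byte 2 (0x3B): reg=0x95
After byte 3 (0xA2): reg=0x85
After byte 4 (0xF3): reg=0x45
After byte 5 (0x74): reg=0x97
After byte 6 (0xF4): reg=0x2E

Answer: 0x2E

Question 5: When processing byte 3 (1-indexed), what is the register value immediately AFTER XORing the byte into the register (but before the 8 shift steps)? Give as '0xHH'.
Answer: 0x37

Derivation:
Register before byte 3: 0x95
Byte 3: 0xA2
0x95 XOR 0xA2 = 0x37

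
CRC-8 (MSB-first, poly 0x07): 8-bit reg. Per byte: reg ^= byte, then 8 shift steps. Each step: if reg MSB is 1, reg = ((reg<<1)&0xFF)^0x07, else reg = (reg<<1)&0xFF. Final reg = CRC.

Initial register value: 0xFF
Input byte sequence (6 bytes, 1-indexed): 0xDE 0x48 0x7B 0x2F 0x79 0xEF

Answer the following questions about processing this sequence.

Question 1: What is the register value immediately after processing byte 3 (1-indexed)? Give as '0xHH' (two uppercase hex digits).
Answer: 0xBD

Derivation:
After byte 1 (0xDE): reg=0xE7
After byte 2 (0x48): reg=0x44
After byte 3 (0x7B): reg=0xBD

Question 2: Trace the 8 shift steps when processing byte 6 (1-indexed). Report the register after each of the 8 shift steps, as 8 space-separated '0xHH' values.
Answer: 0x98 0x37 0x6E 0xDC 0xBF 0x79 0xF2 0xE3

Derivation:
After byte 1 (0xDE): reg=0xE7
After byte 2 (0x48): reg=0x44
After byte 3 (0x7B): reg=0xBD
After byte 4 (0x2F): reg=0xF7
After byte 5 (0x79): reg=0xA3
Register before byte 6: 0xA3
After XOR with byte 0xEF: 0x4C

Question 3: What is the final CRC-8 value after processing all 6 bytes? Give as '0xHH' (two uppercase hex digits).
After byte 1 (0xDE): reg=0xE7
After byte 2 (0x48): reg=0x44
After byte 3 (0x7B): reg=0xBD
After byte 4 (0x2F): reg=0xF7
After byte 5 (0x79): reg=0xA3
After byte 6 (0xEF): reg=0xE3

Answer: 0xE3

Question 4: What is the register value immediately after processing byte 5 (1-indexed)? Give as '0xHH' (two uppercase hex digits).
Answer: 0xA3

Derivation:
After byte 1 (0xDE): reg=0xE7
After byte 2 (0x48): reg=0x44
After byte 3 (0x7B): reg=0xBD
After byte 4 (0x2F): reg=0xF7
After byte 5 (0x79): reg=0xA3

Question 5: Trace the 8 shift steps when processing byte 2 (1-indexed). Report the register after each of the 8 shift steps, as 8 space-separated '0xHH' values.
After byte 1 (0xDE): reg=0xE7
Register before byte 2: 0xE7
After XOR with byte 0x48: 0xAF

Answer: 0x59 0xB2 0x63 0xC6 0x8B 0x11 0x22 0x44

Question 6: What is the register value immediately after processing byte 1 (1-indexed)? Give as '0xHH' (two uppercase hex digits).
Answer: 0xE7

Derivation:
After byte 1 (0xDE): reg=0xE7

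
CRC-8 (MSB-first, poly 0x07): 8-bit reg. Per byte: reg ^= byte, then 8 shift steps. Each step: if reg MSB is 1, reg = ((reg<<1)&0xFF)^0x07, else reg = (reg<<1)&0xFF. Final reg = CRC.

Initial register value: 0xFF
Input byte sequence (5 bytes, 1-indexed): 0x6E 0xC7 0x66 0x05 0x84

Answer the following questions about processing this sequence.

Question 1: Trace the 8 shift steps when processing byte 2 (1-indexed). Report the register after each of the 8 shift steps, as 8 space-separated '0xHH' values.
After byte 1 (0x6E): reg=0xFE
Register before byte 2: 0xFE
After XOR with byte 0xC7: 0x39

Answer: 0x72 0xE4 0xCF 0x99 0x35 0x6A 0xD4 0xAF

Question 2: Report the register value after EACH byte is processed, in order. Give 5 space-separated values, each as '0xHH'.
0xFE 0xAF 0x71 0x4B 0x63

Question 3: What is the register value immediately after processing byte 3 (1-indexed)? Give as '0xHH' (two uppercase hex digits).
After byte 1 (0x6E): reg=0xFE
After byte 2 (0xC7): reg=0xAF
After byte 3 (0x66): reg=0x71

Answer: 0x71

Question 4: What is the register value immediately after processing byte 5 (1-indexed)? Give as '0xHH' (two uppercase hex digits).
Answer: 0x63

Derivation:
After byte 1 (0x6E): reg=0xFE
After byte 2 (0xC7): reg=0xAF
After byte 3 (0x66): reg=0x71
After byte 4 (0x05): reg=0x4B
After byte 5 (0x84): reg=0x63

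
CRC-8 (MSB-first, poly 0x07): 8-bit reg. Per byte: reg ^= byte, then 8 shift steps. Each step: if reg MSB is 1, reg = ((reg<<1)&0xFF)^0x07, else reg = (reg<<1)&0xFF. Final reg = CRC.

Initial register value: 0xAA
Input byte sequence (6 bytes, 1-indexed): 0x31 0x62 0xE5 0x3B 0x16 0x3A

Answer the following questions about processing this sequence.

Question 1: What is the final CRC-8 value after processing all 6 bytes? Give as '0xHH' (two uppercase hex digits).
Answer: 0x86

Derivation:
After byte 1 (0x31): reg=0xC8
After byte 2 (0x62): reg=0x5F
After byte 3 (0xE5): reg=0x2F
After byte 4 (0x3B): reg=0x6C
After byte 5 (0x16): reg=0x61
After byte 6 (0x3A): reg=0x86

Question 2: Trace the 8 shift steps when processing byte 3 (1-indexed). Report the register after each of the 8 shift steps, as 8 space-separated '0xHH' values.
Answer: 0x73 0xE6 0xCB 0x91 0x25 0x4A 0x94 0x2F

Derivation:
After byte 1 (0x31): reg=0xC8
After byte 2 (0x62): reg=0x5F
Register before byte 3: 0x5F
After XOR with byte 0xE5: 0xBA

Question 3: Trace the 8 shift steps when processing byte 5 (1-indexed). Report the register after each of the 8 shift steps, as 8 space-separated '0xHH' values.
Answer: 0xF4 0xEF 0xD9 0xB5 0x6D 0xDA 0xB3 0x61

Derivation:
After byte 1 (0x31): reg=0xC8
After byte 2 (0x62): reg=0x5F
After byte 3 (0xE5): reg=0x2F
After byte 4 (0x3B): reg=0x6C
Register before byte 5: 0x6C
After XOR with byte 0x16: 0x7A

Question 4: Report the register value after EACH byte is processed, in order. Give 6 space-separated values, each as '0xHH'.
0xC8 0x5F 0x2F 0x6C 0x61 0x86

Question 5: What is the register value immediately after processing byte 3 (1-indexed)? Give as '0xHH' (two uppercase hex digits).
After byte 1 (0x31): reg=0xC8
After byte 2 (0x62): reg=0x5F
After byte 3 (0xE5): reg=0x2F

Answer: 0x2F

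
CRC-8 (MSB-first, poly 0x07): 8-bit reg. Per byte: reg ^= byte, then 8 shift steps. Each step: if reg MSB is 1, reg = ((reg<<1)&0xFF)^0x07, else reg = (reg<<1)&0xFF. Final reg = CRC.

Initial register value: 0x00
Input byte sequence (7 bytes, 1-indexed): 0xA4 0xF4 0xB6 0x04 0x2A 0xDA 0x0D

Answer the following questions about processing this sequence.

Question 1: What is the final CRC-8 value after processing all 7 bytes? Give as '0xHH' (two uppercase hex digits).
Answer: 0xC8

Derivation:
After byte 1 (0xA4): reg=0x75
After byte 2 (0xF4): reg=0x8E
After byte 3 (0xB6): reg=0xA8
After byte 4 (0x04): reg=0x4D
After byte 5 (0x2A): reg=0x32
After byte 6 (0xDA): reg=0x96
After byte 7 (0x0D): reg=0xC8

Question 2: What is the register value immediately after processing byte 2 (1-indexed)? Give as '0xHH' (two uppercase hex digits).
Answer: 0x8E

Derivation:
After byte 1 (0xA4): reg=0x75
After byte 2 (0xF4): reg=0x8E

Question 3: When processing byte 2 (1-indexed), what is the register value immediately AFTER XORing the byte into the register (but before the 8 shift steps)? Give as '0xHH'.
Answer: 0x81

Derivation:
Register before byte 2: 0x75
Byte 2: 0xF4
0x75 XOR 0xF4 = 0x81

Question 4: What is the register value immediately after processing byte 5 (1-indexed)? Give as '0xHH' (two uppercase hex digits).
After byte 1 (0xA4): reg=0x75
After byte 2 (0xF4): reg=0x8E
After byte 3 (0xB6): reg=0xA8
After byte 4 (0x04): reg=0x4D
After byte 5 (0x2A): reg=0x32

Answer: 0x32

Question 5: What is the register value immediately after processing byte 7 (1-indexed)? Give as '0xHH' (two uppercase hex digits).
After byte 1 (0xA4): reg=0x75
After byte 2 (0xF4): reg=0x8E
After byte 3 (0xB6): reg=0xA8
After byte 4 (0x04): reg=0x4D
After byte 5 (0x2A): reg=0x32
After byte 6 (0xDA): reg=0x96
After byte 7 (0x0D): reg=0xC8

Answer: 0xC8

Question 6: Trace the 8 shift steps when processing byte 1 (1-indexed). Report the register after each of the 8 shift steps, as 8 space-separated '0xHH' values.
Answer: 0x4F 0x9E 0x3B 0x76 0xEC 0xDF 0xB9 0x75

Derivation:
Register before byte 1: 0x00
After XOR with byte 0xA4: 0xA4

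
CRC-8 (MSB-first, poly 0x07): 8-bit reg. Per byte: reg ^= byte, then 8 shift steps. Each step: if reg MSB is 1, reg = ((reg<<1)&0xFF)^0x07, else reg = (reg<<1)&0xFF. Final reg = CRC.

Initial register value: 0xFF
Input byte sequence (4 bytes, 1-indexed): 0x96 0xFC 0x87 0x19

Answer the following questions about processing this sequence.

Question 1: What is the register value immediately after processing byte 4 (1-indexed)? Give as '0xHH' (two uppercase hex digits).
Answer: 0xF7

Derivation:
After byte 1 (0x96): reg=0x18
After byte 2 (0xFC): reg=0xB2
After byte 3 (0x87): reg=0x8B
After byte 4 (0x19): reg=0xF7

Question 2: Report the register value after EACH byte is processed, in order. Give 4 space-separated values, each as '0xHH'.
0x18 0xB2 0x8B 0xF7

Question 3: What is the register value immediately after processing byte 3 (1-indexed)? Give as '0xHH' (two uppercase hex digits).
Answer: 0x8B

Derivation:
After byte 1 (0x96): reg=0x18
After byte 2 (0xFC): reg=0xB2
After byte 3 (0x87): reg=0x8B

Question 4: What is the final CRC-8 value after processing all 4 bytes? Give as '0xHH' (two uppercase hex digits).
Answer: 0xF7

Derivation:
After byte 1 (0x96): reg=0x18
After byte 2 (0xFC): reg=0xB2
After byte 3 (0x87): reg=0x8B
After byte 4 (0x19): reg=0xF7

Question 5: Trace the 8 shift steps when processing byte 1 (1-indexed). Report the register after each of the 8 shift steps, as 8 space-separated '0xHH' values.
Answer: 0xD2 0xA3 0x41 0x82 0x03 0x06 0x0C 0x18

Derivation:
Register before byte 1: 0xFF
After XOR with byte 0x96: 0x69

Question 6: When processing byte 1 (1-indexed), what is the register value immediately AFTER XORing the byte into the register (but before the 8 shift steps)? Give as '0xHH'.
Register before byte 1: 0xFF
Byte 1: 0x96
0xFF XOR 0x96 = 0x69

Answer: 0x69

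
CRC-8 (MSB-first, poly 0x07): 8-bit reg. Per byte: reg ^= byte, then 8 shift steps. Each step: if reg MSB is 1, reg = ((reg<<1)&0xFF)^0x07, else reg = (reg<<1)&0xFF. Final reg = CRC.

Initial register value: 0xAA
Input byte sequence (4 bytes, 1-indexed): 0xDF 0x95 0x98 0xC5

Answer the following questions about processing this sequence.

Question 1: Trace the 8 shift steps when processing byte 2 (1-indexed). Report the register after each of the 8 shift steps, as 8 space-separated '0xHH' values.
After byte 1 (0xDF): reg=0x4C
Register before byte 2: 0x4C
After XOR with byte 0x95: 0xD9

Answer: 0xB5 0x6D 0xDA 0xB3 0x61 0xC2 0x83 0x01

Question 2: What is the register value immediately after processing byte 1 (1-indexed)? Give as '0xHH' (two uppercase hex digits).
After byte 1 (0xDF): reg=0x4C

Answer: 0x4C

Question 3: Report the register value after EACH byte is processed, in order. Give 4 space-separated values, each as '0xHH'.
0x4C 0x01 0xC6 0x09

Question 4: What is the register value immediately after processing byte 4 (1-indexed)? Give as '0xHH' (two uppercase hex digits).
Answer: 0x09

Derivation:
After byte 1 (0xDF): reg=0x4C
After byte 2 (0x95): reg=0x01
After byte 3 (0x98): reg=0xC6
After byte 4 (0xC5): reg=0x09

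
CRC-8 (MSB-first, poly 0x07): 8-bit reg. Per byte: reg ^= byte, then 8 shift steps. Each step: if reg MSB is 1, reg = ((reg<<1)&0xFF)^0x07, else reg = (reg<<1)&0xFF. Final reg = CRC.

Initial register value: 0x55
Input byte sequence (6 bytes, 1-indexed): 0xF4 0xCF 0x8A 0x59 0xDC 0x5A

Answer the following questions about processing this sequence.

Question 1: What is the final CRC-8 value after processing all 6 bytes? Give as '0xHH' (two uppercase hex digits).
Answer: 0xE5

Derivation:
After byte 1 (0xF4): reg=0x6E
After byte 2 (0xCF): reg=0x6E
After byte 3 (0x8A): reg=0xB2
After byte 4 (0x59): reg=0x9F
After byte 5 (0xDC): reg=0xCE
After byte 6 (0x5A): reg=0xE5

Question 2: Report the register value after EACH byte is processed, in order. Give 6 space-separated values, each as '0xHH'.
0x6E 0x6E 0xB2 0x9F 0xCE 0xE5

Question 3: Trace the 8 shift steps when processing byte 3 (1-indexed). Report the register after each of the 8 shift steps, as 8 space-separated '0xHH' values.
Answer: 0xCF 0x99 0x35 0x6A 0xD4 0xAF 0x59 0xB2

Derivation:
After byte 1 (0xF4): reg=0x6E
After byte 2 (0xCF): reg=0x6E
Register before byte 3: 0x6E
After XOR with byte 0x8A: 0xE4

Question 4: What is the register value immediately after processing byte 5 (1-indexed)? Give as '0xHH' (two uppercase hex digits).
After byte 1 (0xF4): reg=0x6E
After byte 2 (0xCF): reg=0x6E
After byte 3 (0x8A): reg=0xB2
After byte 4 (0x59): reg=0x9F
After byte 5 (0xDC): reg=0xCE

Answer: 0xCE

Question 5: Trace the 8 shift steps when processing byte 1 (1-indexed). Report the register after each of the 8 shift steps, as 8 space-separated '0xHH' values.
Register before byte 1: 0x55
After XOR with byte 0xF4: 0xA1

Answer: 0x45 0x8A 0x13 0x26 0x4C 0x98 0x37 0x6E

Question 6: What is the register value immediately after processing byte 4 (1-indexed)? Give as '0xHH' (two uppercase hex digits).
After byte 1 (0xF4): reg=0x6E
After byte 2 (0xCF): reg=0x6E
After byte 3 (0x8A): reg=0xB2
After byte 4 (0x59): reg=0x9F

Answer: 0x9F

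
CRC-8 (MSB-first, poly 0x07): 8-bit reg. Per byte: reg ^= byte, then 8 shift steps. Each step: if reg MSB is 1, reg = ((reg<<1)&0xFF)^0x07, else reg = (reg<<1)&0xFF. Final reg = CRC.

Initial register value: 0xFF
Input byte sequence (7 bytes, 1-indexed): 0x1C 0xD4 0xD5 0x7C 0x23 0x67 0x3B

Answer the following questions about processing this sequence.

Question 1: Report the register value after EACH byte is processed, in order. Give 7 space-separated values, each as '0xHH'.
0xA7 0x5E 0xB8 0x52 0x50 0x85 0x33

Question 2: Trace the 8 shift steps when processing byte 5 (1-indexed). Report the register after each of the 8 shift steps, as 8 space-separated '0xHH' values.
After byte 1 (0x1C): reg=0xA7
After byte 2 (0xD4): reg=0x5E
After byte 3 (0xD5): reg=0xB8
After byte 4 (0x7C): reg=0x52
Register before byte 5: 0x52
After XOR with byte 0x23: 0x71

Answer: 0xE2 0xC3 0x81 0x05 0x0A 0x14 0x28 0x50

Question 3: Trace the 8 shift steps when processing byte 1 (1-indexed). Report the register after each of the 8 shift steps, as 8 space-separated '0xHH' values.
Answer: 0xC1 0x85 0x0D 0x1A 0x34 0x68 0xD0 0xA7

Derivation:
Register before byte 1: 0xFF
After XOR with byte 0x1C: 0xE3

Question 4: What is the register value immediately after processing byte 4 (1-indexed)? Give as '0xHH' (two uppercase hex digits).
Answer: 0x52

Derivation:
After byte 1 (0x1C): reg=0xA7
After byte 2 (0xD4): reg=0x5E
After byte 3 (0xD5): reg=0xB8
After byte 4 (0x7C): reg=0x52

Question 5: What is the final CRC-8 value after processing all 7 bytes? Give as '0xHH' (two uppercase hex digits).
After byte 1 (0x1C): reg=0xA7
After byte 2 (0xD4): reg=0x5E
After byte 3 (0xD5): reg=0xB8
After byte 4 (0x7C): reg=0x52
After byte 5 (0x23): reg=0x50
After byte 6 (0x67): reg=0x85
After byte 7 (0x3B): reg=0x33

Answer: 0x33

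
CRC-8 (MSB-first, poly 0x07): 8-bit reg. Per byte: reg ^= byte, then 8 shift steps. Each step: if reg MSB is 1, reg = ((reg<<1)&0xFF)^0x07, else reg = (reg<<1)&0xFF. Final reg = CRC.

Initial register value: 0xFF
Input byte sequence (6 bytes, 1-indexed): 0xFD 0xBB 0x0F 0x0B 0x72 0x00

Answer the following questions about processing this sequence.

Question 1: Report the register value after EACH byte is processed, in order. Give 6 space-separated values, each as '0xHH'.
0x0E 0x02 0x23 0xD8 0x5F 0x9A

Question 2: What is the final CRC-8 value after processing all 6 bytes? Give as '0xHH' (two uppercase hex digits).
After byte 1 (0xFD): reg=0x0E
After byte 2 (0xBB): reg=0x02
After byte 3 (0x0F): reg=0x23
After byte 4 (0x0B): reg=0xD8
After byte 5 (0x72): reg=0x5F
After byte 6 (0x00): reg=0x9A

Answer: 0x9A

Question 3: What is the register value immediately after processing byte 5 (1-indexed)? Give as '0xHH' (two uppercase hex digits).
Answer: 0x5F

Derivation:
After byte 1 (0xFD): reg=0x0E
After byte 2 (0xBB): reg=0x02
After byte 3 (0x0F): reg=0x23
After byte 4 (0x0B): reg=0xD8
After byte 5 (0x72): reg=0x5F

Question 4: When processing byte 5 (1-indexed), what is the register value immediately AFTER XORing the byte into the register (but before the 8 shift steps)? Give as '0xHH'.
Answer: 0xAA

Derivation:
Register before byte 5: 0xD8
Byte 5: 0x72
0xD8 XOR 0x72 = 0xAA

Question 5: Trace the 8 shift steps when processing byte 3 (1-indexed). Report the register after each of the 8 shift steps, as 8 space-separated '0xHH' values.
Answer: 0x1A 0x34 0x68 0xD0 0xA7 0x49 0x92 0x23

Derivation:
After byte 1 (0xFD): reg=0x0E
After byte 2 (0xBB): reg=0x02
Register before byte 3: 0x02
After XOR with byte 0x0F: 0x0D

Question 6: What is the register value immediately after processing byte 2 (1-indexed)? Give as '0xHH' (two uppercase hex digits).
After byte 1 (0xFD): reg=0x0E
After byte 2 (0xBB): reg=0x02

Answer: 0x02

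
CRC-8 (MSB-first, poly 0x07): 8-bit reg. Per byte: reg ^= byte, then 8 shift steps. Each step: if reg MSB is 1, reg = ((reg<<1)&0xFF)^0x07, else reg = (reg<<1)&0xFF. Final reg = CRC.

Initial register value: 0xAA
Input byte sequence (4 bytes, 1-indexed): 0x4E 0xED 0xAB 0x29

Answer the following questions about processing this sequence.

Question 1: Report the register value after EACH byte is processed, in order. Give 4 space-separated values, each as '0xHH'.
0xB2 0x9A 0x97 0x33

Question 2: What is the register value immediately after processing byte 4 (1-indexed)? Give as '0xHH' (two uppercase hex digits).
After byte 1 (0x4E): reg=0xB2
After byte 2 (0xED): reg=0x9A
After byte 3 (0xAB): reg=0x97
After byte 4 (0x29): reg=0x33

Answer: 0x33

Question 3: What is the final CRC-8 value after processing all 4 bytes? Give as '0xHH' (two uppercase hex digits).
Answer: 0x33

Derivation:
After byte 1 (0x4E): reg=0xB2
After byte 2 (0xED): reg=0x9A
After byte 3 (0xAB): reg=0x97
After byte 4 (0x29): reg=0x33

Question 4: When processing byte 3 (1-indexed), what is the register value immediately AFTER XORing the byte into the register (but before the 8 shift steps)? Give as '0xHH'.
Register before byte 3: 0x9A
Byte 3: 0xAB
0x9A XOR 0xAB = 0x31

Answer: 0x31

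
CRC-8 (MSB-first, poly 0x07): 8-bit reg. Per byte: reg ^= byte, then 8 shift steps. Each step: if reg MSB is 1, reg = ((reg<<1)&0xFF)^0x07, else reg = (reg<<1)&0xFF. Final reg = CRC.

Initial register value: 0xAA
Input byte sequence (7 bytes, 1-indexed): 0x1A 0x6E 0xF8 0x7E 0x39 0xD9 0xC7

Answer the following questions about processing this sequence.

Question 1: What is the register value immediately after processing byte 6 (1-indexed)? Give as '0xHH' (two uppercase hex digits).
Answer: 0x0A

Derivation:
After byte 1 (0x1A): reg=0x19
After byte 2 (0x6E): reg=0x42
After byte 3 (0xF8): reg=0x2F
After byte 4 (0x7E): reg=0xB0
After byte 5 (0x39): reg=0xB6
After byte 6 (0xD9): reg=0x0A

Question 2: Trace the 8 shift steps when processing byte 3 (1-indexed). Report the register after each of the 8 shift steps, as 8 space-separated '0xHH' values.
After byte 1 (0x1A): reg=0x19
After byte 2 (0x6E): reg=0x42
Register before byte 3: 0x42
After XOR with byte 0xF8: 0xBA

Answer: 0x73 0xE6 0xCB 0x91 0x25 0x4A 0x94 0x2F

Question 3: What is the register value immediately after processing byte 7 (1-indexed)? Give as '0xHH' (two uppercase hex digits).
After byte 1 (0x1A): reg=0x19
After byte 2 (0x6E): reg=0x42
After byte 3 (0xF8): reg=0x2F
After byte 4 (0x7E): reg=0xB0
After byte 5 (0x39): reg=0xB6
After byte 6 (0xD9): reg=0x0A
After byte 7 (0xC7): reg=0x6D

Answer: 0x6D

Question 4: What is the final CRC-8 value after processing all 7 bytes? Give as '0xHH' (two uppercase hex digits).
Answer: 0x6D

Derivation:
After byte 1 (0x1A): reg=0x19
After byte 2 (0x6E): reg=0x42
After byte 3 (0xF8): reg=0x2F
After byte 4 (0x7E): reg=0xB0
After byte 5 (0x39): reg=0xB6
After byte 6 (0xD9): reg=0x0A
After byte 7 (0xC7): reg=0x6D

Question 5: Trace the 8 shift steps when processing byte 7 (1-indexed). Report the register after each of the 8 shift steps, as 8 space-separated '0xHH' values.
After byte 1 (0x1A): reg=0x19
After byte 2 (0x6E): reg=0x42
After byte 3 (0xF8): reg=0x2F
After byte 4 (0x7E): reg=0xB0
After byte 5 (0x39): reg=0xB6
After byte 6 (0xD9): reg=0x0A
Register before byte 7: 0x0A
After XOR with byte 0xC7: 0xCD

Answer: 0x9D 0x3D 0x7A 0xF4 0xEF 0xD9 0xB5 0x6D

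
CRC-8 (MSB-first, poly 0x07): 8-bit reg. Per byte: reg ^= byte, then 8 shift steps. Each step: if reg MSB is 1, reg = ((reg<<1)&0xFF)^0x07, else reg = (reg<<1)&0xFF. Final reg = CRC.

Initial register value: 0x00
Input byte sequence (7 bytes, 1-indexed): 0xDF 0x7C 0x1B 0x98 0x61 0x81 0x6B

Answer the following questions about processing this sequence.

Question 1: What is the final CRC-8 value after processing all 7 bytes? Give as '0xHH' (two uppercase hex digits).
After byte 1 (0xDF): reg=0x13
After byte 2 (0x7C): reg=0x0A
After byte 3 (0x1B): reg=0x77
After byte 4 (0x98): reg=0x83
After byte 5 (0x61): reg=0xA0
After byte 6 (0x81): reg=0xE7
After byte 7 (0x6B): reg=0xAD

Answer: 0xAD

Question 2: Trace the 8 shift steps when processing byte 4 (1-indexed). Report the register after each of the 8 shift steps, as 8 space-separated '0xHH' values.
Answer: 0xD9 0xB5 0x6D 0xDA 0xB3 0x61 0xC2 0x83

Derivation:
After byte 1 (0xDF): reg=0x13
After byte 2 (0x7C): reg=0x0A
After byte 3 (0x1B): reg=0x77
Register before byte 4: 0x77
After XOR with byte 0x98: 0xEF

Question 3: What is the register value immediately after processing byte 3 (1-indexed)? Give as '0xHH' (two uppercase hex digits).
Answer: 0x77

Derivation:
After byte 1 (0xDF): reg=0x13
After byte 2 (0x7C): reg=0x0A
After byte 3 (0x1B): reg=0x77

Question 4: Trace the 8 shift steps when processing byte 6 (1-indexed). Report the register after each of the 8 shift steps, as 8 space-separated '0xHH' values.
Answer: 0x42 0x84 0x0F 0x1E 0x3C 0x78 0xF0 0xE7

Derivation:
After byte 1 (0xDF): reg=0x13
After byte 2 (0x7C): reg=0x0A
After byte 3 (0x1B): reg=0x77
After byte 4 (0x98): reg=0x83
After byte 5 (0x61): reg=0xA0
Register before byte 6: 0xA0
After XOR with byte 0x81: 0x21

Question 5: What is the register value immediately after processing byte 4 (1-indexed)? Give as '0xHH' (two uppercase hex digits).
Answer: 0x83

Derivation:
After byte 1 (0xDF): reg=0x13
After byte 2 (0x7C): reg=0x0A
After byte 3 (0x1B): reg=0x77
After byte 4 (0x98): reg=0x83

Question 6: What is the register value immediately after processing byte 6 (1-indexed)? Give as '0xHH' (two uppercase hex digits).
Answer: 0xE7

Derivation:
After byte 1 (0xDF): reg=0x13
After byte 2 (0x7C): reg=0x0A
After byte 3 (0x1B): reg=0x77
After byte 4 (0x98): reg=0x83
After byte 5 (0x61): reg=0xA0
After byte 6 (0x81): reg=0xE7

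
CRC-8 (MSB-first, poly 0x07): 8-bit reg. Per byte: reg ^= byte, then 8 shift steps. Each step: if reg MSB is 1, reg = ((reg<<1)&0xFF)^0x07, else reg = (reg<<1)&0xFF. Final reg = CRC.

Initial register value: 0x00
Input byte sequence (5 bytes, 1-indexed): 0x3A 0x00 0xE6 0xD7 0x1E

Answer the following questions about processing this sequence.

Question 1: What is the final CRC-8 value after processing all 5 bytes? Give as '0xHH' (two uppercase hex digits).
After byte 1 (0x3A): reg=0xA6
After byte 2 (0x00): reg=0x7B
After byte 3 (0xE6): reg=0xDA
After byte 4 (0xD7): reg=0x23
After byte 5 (0x1E): reg=0xB3

Answer: 0xB3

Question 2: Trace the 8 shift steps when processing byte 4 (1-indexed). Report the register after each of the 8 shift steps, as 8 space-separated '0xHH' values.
After byte 1 (0x3A): reg=0xA6
After byte 2 (0x00): reg=0x7B
After byte 3 (0xE6): reg=0xDA
Register before byte 4: 0xDA
After XOR with byte 0xD7: 0x0D

Answer: 0x1A 0x34 0x68 0xD0 0xA7 0x49 0x92 0x23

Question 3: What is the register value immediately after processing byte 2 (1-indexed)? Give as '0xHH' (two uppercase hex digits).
After byte 1 (0x3A): reg=0xA6
After byte 2 (0x00): reg=0x7B

Answer: 0x7B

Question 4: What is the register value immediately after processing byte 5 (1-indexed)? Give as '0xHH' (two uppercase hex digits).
After byte 1 (0x3A): reg=0xA6
After byte 2 (0x00): reg=0x7B
After byte 3 (0xE6): reg=0xDA
After byte 4 (0xD7): reg=0x23
After byte 5 (0x1E): reg=0xB3

Answer: 0xB3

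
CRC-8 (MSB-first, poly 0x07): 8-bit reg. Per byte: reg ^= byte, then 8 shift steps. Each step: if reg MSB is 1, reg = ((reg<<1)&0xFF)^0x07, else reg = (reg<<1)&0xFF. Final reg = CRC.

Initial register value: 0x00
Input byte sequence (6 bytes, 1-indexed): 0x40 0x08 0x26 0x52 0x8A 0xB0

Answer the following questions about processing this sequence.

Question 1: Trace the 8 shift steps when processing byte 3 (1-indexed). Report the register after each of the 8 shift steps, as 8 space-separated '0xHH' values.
Answer: 0x8A 0x13 0x26 0x4C 0x98 0x37 0x6E 0xDC

Derivation:
After byte 1 (0x40): reg=0xC7
After byte 2 (0x08): reg=0x63
Register before byte 3: 0x63
After XOR with byte 0x26: 0x45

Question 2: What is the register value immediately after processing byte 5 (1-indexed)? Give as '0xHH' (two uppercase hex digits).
After byte 1 (0x40): reg=0xC7
After byte 2 (0x08): reg=0x63
After byte 3 (0x26): reg=0xDC
After byte 4 (0x52): reg=0xA3
After byte 5 (0x8A): reg=0xDF

Answer: 0xDF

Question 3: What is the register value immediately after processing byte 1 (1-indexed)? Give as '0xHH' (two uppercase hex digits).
After byte 1 (0x40): reg=0xC7

Answer: 0xC7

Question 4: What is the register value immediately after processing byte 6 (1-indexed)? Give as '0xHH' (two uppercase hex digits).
After byte 1 (0x40): reg=0xC7
After byte 2 (0x08): reg=0x63
After byte 3 (0x26): reg=0xDC
After byte 4 (0x52): reg=0xA3
After byte 5 (0x8A): reg=0xDF
After byte 6 (0xB0): reg=0x0A

Answer: 0x0A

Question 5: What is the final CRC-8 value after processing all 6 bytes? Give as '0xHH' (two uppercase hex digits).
Answer: 0x0A

Derivation:
After byte 1 (0x40): reg=0xC7
After byte 2 (0x08): reg=0x63
After byte 3 (0x26): reg=0xDC
After byte 4 (0x52): reg=0xA3
After byte 5 (0x8A): reg=0xDF
After byte 6 (0xB0): reg=0x0A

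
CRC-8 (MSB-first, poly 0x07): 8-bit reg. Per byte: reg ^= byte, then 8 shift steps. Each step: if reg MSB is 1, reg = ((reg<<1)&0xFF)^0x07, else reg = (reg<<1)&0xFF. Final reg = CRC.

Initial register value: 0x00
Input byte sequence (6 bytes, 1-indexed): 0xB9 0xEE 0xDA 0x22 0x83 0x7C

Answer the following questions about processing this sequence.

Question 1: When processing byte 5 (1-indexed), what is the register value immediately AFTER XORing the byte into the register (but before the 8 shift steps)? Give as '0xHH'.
Register before byte 5: 0x0A
Byte 5: 0x83
0x0A XOR 0x83 = 0x89

Answer: 0x89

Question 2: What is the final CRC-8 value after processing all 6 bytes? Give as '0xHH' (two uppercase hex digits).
Answer: 0x78

Derivation:
After byte 1 (0xB9): reg=0x26
After byte 2 (0xEE): reg=0x76
After byte 3 (0xDA): reg=0x4D
After byte 4 (0x22): reg=0x0A
After byte 5 (0x83): reg=0xB6
After byte 6 (0x7C): reg=0x78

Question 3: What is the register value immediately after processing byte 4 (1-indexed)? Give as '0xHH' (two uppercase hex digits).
Answer: 0x0A

Derivation:
After byte 1 (0xB9): reg=0x26
After byte 2 (0xEE): reg=0x76
After byte 3 (0xDA): reg=0x4D
After byte 4 (0x22): reg=0x0A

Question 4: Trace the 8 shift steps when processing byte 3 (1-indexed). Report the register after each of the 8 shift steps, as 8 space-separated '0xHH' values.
After byte 1 (0xB9): reg=0x26
After byte 2 (0xEE): reg=0x76
Register before byte 3: 0x76
After XOR with byte 0xDA: 0xAC

Answer: 0x5F 0xBE 0x7B 0xF6 0xEB 0xD1 0xA5 0x4D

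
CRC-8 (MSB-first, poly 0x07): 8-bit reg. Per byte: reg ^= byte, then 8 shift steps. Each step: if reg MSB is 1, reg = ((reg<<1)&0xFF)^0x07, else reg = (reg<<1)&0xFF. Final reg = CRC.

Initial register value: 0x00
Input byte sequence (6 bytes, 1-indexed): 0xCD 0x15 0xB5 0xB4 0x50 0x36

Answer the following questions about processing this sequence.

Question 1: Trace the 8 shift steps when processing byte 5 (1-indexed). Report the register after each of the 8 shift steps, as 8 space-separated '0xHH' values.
Answer: 0xDA 0xB3 0x61 0xC2 0x83 0x01 0x02 0x04

Derivation:
After byte 1 (0xCD): reg=0x6D
After byte 2 (0x15): reg=0x6F
After byte 3 (0xB5): reg=0x08
After byte 4 (0xB4): reg=0x3D
Register before byte 5: 0x3D
After XOR with byte 0x50: 0x6D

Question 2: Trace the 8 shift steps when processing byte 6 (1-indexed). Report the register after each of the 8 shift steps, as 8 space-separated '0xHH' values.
After byte 1 (0xCD): reg=0x6D
After byte 2 (0x15): reg=0x6F
After byte 3 (0xB5): reg=0x08
After byte 4 (0xB4): reg=0x3D
After byte 5 (0x50): reg=0x04
Register before byte 6: 0x04
After XOR with byte 0x36: 0x32

Answer: 0x64 0xC8 0x97 0x29 0x52 0xA4 0x4F 0x9E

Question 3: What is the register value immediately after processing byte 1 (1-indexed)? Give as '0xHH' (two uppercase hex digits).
After byte 1 (0xCD): reg=0x6D

Answer: 0x6D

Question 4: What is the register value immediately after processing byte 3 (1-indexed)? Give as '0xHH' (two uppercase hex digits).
After byte 1 (0xCD): reg=0x6D
After byte 2 (0x15): reg=0x6F
After byte 3 (0xB5): reg=0x08

Answer: 0x08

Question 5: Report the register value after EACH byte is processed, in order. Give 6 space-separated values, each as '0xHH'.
0x6D 0x6F 0x08 0x3D 0x04 0x9E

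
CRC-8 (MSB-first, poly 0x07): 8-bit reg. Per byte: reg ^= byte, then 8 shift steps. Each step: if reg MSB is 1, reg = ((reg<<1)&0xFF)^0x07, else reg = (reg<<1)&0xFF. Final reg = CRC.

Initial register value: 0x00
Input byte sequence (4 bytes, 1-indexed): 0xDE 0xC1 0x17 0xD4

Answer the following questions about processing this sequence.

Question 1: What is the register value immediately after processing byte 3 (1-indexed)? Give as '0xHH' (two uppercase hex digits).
Answer: 0x9E

Derivation:
After byte 1 (0xDE): reg=0x14
After byte 2 (0xC1): reg=0x25
After byte 3 (0x17): reg=0x9E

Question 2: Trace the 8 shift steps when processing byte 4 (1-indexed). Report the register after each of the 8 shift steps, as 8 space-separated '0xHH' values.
Answer: 0x94 0x2F 0x5E 0xBC 0x7F 0xFE 0xFB 0xF1

Derivation:
After byte 1 (0xDE): reg=0x14
After byte 2 (0xC1): reg=0x25
After byte 3 (0x17): reg=0x9E
Register before byte 4: 0x9E
After XOR with byte 0xD4: 0x4A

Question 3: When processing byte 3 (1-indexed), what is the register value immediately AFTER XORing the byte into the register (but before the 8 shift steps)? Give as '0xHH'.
Answer: 0x32

Derivation:
Register before byte 3: 0x25
Byte 3: 0x17
0x25 XOR 0x17 = 0x32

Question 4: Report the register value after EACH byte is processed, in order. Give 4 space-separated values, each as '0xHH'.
0x14 0x25 0x9E 0xF1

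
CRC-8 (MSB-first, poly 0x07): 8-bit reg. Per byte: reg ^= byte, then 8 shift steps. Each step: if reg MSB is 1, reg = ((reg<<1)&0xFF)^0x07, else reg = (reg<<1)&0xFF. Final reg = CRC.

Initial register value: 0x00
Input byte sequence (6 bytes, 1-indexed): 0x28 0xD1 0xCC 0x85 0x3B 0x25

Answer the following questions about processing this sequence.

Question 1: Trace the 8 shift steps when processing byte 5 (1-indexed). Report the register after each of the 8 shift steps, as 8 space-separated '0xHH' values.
After byte 1 (0x28): reg=0xD8
After byte 2 (0xD1): reg=0x3F
After byte 3 (0xCC): reg=0xD7
After byte 4 (0x85): reg=0xB9
Register before byte 5: 0xB9
After XOR with byte 0x3B: 0x82

Answer: 0x03 0x06 0x0C 0x18 0x30 0x60 0xC0 0x87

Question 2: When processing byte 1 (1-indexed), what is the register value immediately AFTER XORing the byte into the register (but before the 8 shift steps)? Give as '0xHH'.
Answer: 0x28

Derivation:
Register before byte 1: 0x00
Byte 1: 0x28
0x00 XOR 0x28 = 0x28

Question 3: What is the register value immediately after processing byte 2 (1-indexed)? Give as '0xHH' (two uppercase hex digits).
Answer: 0x3F

Derivation:
After byte 1 (0x28): reg=0xD8
After byte 2 (0xD1): reg=0x3F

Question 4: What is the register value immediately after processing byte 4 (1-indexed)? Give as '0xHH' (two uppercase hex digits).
After byte 1 (0x28): reg=0xD8
After byte 2 (0xD1): reg=0x3F
After byte 3 (0xCC): reg=0xD7
After byte 4 (0x85): reg=0xB9

Answer: 0xB9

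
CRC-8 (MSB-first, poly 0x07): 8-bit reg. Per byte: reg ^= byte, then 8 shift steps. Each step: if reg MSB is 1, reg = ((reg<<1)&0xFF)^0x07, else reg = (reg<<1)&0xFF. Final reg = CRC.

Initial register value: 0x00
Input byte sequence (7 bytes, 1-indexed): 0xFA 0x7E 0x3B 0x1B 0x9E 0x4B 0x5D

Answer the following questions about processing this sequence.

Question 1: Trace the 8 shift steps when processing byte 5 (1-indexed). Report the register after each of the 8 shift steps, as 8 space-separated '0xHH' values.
After byte 1 (0xFA): reg=0xE8
After byte 2 (0x7E): reg=0xEB
After byte 3 (0x3B): reg=0x3E
After byte 4 (0x1B): reg=0xFB
Register before byte 5: 0xFB
After XOR with byte 0x9E: 0x65

Answer: 0xCA 0x93 0x21 0x42 0x84 0x0F 0x1E 0x3C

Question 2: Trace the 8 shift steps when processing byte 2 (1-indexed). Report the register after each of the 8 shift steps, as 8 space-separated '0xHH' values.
After byte 1 (0xFA): reg=0xE8
Register before byte 2: 0xE8
After XOR with byte 0x7E: 0x96

Answer: 0x2B 0x56 0xAC 0x5F 0xBE 0x7B 0xF6 0xEB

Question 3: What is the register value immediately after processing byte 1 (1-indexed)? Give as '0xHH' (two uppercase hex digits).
Answer: 0xE8

Derivation:
After byte 1 (0xFA): reg=0xE8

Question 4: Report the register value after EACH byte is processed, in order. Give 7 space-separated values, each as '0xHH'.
0xE8 0xEB 0x3E 0xFB 0x3C 0x42 0x5D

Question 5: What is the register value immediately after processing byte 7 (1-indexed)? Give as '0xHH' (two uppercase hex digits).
Answer: 0x5D

Derivation:
After byte 1 (0xFA): reg=0xE8
After byte 2 (0x7E): reg=0xEB
After byte 3 (0x3B): reg=0x3E
After byte 4 (0x1B): reg=0xFB
After byte 5 (0x9E): reg=0x3C
After byte 6 (0x4B): reg=0x42
After byte 7 (0x5D): reg=0x5D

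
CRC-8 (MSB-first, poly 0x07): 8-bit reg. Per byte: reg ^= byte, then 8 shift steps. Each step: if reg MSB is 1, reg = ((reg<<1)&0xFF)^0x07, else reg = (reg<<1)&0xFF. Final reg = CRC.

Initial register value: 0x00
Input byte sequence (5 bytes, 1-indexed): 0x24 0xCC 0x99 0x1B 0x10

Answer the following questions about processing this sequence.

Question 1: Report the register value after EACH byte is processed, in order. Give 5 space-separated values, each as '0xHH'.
0xFC 0x90 0x3F 0xFC 0x8A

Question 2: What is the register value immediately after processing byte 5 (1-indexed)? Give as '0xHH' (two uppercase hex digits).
After byte 1 (0x24): reg=0xFC
After byte 2 (0xCC): reg=0x90
After byte 3 (0x99): reg=0x3F
After byte 4 (0x1B): reg=0xFC
After byte 5 (0x10): reg=0x8A

Answer: 0x8A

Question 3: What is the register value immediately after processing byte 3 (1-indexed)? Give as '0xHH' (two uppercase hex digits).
Answer: 0x3F

Derivation:
After byte 1 (0x24): reg=0xFC
After byte 2 (0xCC): reg=0x90
After byte 3 (0x99): reg=0x3F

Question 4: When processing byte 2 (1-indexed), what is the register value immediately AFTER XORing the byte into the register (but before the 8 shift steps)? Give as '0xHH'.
Answer: 0x30

Derivation:
Register before byte 2: 0xFC
Byte 2: 0xCC
0xFC XOR 0xCC = 0x30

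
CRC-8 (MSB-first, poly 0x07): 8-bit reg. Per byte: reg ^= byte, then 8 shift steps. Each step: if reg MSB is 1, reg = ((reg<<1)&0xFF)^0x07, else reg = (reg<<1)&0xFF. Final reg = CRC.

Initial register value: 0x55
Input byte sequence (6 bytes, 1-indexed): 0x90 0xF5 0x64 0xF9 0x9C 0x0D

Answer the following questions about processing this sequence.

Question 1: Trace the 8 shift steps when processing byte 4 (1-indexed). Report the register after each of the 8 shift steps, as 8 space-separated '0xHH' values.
After byte 1 (0x90): reg=0x55
After byte 2 (0xF5): reg=0x69
After byte 3 (0x64): reg=0x23
Register before byte 4: 0x23
After XOR with byte 0xF9: 0xDA

Answer: 0xB3 0x61 0xC2 0x83 0x01 0x02 0x04 0x08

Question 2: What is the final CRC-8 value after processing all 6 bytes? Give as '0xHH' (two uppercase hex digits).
After byte 1 (0x90): reg=0x55
After byte 2 (0xF5): reg=0x69
After byte 3 (0x64): reg=0x23
After byte 4 (0xF9): reg=0x08
After byte 5 (0x9C): reg=0xE5
After byte 6 (0x0D): reg=0x96

Answer: 0x96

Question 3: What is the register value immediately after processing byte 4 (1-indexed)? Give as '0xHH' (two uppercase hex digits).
After byte 1 (0x90): reg=0x55
After byte 2 (0xF5): reg=0x69
After byte 3 (0x64): reg=0x23
After byte 4 (0xF9): reg=0x08

Answer: 0x08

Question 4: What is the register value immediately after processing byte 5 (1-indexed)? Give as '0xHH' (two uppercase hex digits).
After byte 1 (0x90): reg=0x55
After byte 2 (0xF5): reg=0x69
After byte 3 (0x64): reg=0x23
After byte 4 (0xF9): reg=0x08
After byte 5 (0x9C): reg=0xE5

Answer: 0xE5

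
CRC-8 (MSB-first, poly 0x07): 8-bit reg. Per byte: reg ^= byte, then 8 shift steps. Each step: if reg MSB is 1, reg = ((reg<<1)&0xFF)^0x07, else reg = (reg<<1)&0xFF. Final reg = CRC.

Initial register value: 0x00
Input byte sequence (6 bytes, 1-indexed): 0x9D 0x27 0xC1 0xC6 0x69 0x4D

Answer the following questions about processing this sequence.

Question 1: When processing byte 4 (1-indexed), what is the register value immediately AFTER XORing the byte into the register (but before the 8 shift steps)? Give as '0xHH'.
Register before byte 4: 0xB4
Byte 4: 0xC6
0xB4 XOR 0xC6 = 0x72

Answer: 0x72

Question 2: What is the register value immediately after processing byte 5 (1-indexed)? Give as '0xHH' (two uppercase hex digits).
After byte 1 (0x9D): reg=0xDA
After byte 2 (0x27): reg=0xFD
After byte 3 (0xC1): reg=0xB4
After byte 4 (0xC6): reg=0x59
After byte 5 (0x69): reg=0x90

Answer: 0x90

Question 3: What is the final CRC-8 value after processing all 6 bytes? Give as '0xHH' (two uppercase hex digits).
Answer: 0x1D

Derivation:
After byte 1 (0x9D): reg=0xDA
After byte 2 (0x27): reg=0xFD
After byte 3 (0xC1): reg=0xB4
After byte 4 (0xC6): reg=0x59
After byte 5 (0x69): reg=0x90
After byte 6 (0x4D): reg=0x1D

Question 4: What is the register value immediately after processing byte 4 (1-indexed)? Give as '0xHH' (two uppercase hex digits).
Answer: 0x59

Derivation:
After byte 1 (0x9D): reg=0xDA
After byte 2 (0x27): reg=0xFD
After byte 3 (0xC1): reg=0xB4
After byte 4 (0xC6): reg=0x59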